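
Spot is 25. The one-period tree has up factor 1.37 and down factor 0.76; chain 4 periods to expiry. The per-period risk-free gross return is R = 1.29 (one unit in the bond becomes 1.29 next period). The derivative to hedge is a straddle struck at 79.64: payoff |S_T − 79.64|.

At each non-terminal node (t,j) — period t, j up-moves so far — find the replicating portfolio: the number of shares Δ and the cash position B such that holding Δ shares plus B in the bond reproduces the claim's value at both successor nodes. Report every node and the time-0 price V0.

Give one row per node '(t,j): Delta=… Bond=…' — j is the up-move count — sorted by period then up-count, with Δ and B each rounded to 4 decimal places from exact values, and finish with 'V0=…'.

No-arbitrage ⇒ martingale measure with p* = (R−d)/(u−d) = 0.8689.
Terminal values V(4,·): V(4,0)=71.2995, V(4,1)=64.6051, V(4,2)=52.5376, V(4,3)=30.7843, V(4,4)=8.4288
(3,0): S=10.9744. Δ = (V_up−V_dn)/(S_up−S_dn) = (64.6051−71.2995)/(15.0349−8.3405) = -1.0000. V = [p*·64.6051 + (1−p*)·71.2995]/1.29 = 50.7620. B = V − Δ·S = 61.7364.
(3,1): S=19.7828. Δ = (V_up−V_dn)/(S_up−S_dn) = (52.5376−64.6051)/(27.1024−15.0349) = -1.0000. V = [p*·52.5376 + (1−p*)·64.6051]/1.29 = 41.9536. B = V − Δ·S = 61.7364.
(3,2): S=35.6611. Δ = (V_up−V_dn)/(S_up−S_dn) = (30.7843−52.5376)/(48.8557−27.1024) = -1.0000. V = [p*·30.7843 + (1−p*)·52.5376]/1.29 = 26.0753. B = V − Δ·S = 61.7364.
(3,3): S=64.2838. Δ = (V_up−V_dn)/(S_up−S_dn) = (8.4288−30.7843)/(88.0688−48.8557) = -0.5701. V = [p*·8.4288 + (1−p*)·30.7843]/1.29 = 8.8067. B = V − Δ·S = 45.4550.
(2,0): S=14.4400. Δ = (V_up−V_dn)/(S_up−S_dn) = (41.9536−50.7620)/(19.7828−10.9744) = -1.0000. V = [p*·41.9536 + (1−p*)·50.7620]/1.29 = 33.4177. B = V − Δ·S = 47.8577.
(2,1): S=26.0300. Δ = (V_up−V_dn)/(S_up−S_dn) = (26.0753−41.9536)/(35.6611−19.7828) = -1.0000. V = [p*·26.0753 + (1−p*)·41.9536]/1.29 = 21.8277. B = V − Δ·S = 47.8577.
(2,2): S=46.9225. Δ = (V_up−V_dn)/(S_up−S_dn) = (8.8067−26.0753)/(64.2838−35.6611) = -0.6033. V = [p*·8.8067 + (1−p*)·26.0753]/1.29 = 8.5825. B = V − Δ·S = 36.8917.
(1,0): S=19.0000. Δ = (V_up−V_dn)/(S_up−S_dn) = (21.8277−33.4177)/(26.0300−14.4400) = -1.0000. V = [p*·21.8277 + (1−p*)·33.4177]/1.29 = 18.0990. B = V − Δ·S = 37.0990.
(1,1): S=34.2500. Δ = (V_up−V_dn)/(S_up−S_dn) = (8.5825−21.8277)/(46.9225−26.0300) = -0.6340. V = [p*·8.5825 + (1−p*)·21.8277]/1.29 = 7.9997. B = V − Δ·S = 29.7131.
(0,0): S=25.0000. Δ = (V_up−V_dn)/(S_up−S_dn) = (7.9997−18.0990)/(34.2500−19.0000) = -0.6622. V = [p*·7.9997 + (1−p*)·18.0990]/1.29 = 7.2281. B = V − Δ·S = 23.7843.
Root portfolio cost Δ·25+B reproduces V0=7.2281.

(0,0): Delta=-0.6622 Bond=23.7843
(1,0): Delta=-1.0000 Bond=37.0990
(1,1): Delta=-0.6340 Bond=29.7131
(2,0): Delta=-1.0000 Bond=47.8577
(2,1): Delta=-1.0000 Bond=47.8577
(2,2): Delta=-0.6033 Bond=36.8917
(3,0): Delta=-1.0000 Bond=61.7364
(3,1): Delta=-1.0000 Bond=61.7364
(3,2): Delta=-1.0000 Bond=61.7364
(3,3): Delta=-0.5701 Bond=45.4550
V0=7.2281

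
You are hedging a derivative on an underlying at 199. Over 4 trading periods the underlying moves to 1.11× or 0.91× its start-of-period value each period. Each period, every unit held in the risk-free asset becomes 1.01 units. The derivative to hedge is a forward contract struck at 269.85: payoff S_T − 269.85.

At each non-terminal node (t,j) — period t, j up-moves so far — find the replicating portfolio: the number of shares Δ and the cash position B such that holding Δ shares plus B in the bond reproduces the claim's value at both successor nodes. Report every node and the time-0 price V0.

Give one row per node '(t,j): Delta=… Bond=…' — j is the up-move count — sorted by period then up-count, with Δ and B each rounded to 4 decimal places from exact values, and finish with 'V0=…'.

(0,0): Delta=1.0000 Bond=-259.3205
(1,0): Delta=1.0000 Bond=-261.9138
(1,1): Delta=1.0000 Bond=-261.9138
(2,0): Delta=1.0000 Bond=-264.5329
(2,1): Delta=1.0000 Bond=-264.5329
(2,2): Delta=1.0000 Bond=-264.5329
(3,0): Delta=1.0000 Bond=-267.1782
(3,1): Delta=1.0000 Bond=-267.1782
(3,2): Delta=1.0000 Bond=-267.1782
(3,3): Delta=1.0000 Bond=-267.1782
V0=-60.3205

Risk-neutral probability p* = (R−d)/(u−d) = (1.01−0.91)/(1.11−0.91) = 0.5000.
Terminal values V(4,·): V(4,0)=-133.3858, V(4,1)=-103.3937, V(4,2)=-66.8099, V(4,3)=-22.1857, V(4,4)=32.2460
(3,0): S=149.9606. Δ = (V_up−V_dn)/(S_up−S_dn) = (-103.3937−-133.3858)/(166.4563−136.4642) = 1.0000. V = [p*·-103.3937 + (1−p*)·-133.3858]/1.01 = -117.2176. B = V − Δ·S = -267.1782.
(3,1): S=182.9190. Δ = (V_up−V_dn)/(S_up−S_dn) = (-66.8099−-103.3937)/(203.0401−166.4563) = 1.0000. V = [p*·-66.8099 + (1−p*)·-103.3937]/1.01 = -84.2592. B = V − Δ·S = -267.1782.
(3,2): S=223.1210. Δ = (V_up−V_dn)/(S_up−S_dn) = (-22.1857−-66.8099)/(247.6643−203.0401) = 1.0000. V = [p*·-22.1857 + (1−p*)·-66.8099]/1.01 = -44.0572. B = V − Δ·S = -267.1782.
(3,3): S=272.1586. Δ = (V_up−V_dn)/(S_up−S_dn) = (32.2460−-22.1857)/(302.0960−247.6643) = 1.0000. V = [p*·32.2460 + (1−p*)·-22.1857]/1.01 = 4.9804. B = V − Δ·S = -267.1782.
(2,0): S=164.7919. Δ = (V_up−V_dn)/(S_up−S_dn) = (-84.2592−-117.2176)/(182.9190−149.9606) = 1.0000. V = [p*·-84.2592 + (1−p*)·-117.2176]/1.01 = -99.7410. B = V − Δ·S = -264.5329.
(2,1): S=201.0099. Δ = (V_up−V_dn)/(S_up−S_dn) = (-44.0572−-84.2592)/(223.1210−182.9190) = 1.0000. V = [p*·-44.0572 + (1−p*)·-84.2592]/1.01 = -63.5230. B = V − Δ·S = -264.5329.
(2,2): S=245.1879. Δ = (V_up−V_dn)/(S_up−S_dn) = (4.9804−-44.0572)/(272.1586−223.1210) = 1.0000. V = [p*·4.9804 + (1−p*)·-44.0572]/1.01 = -19.3450. B = V − Δ·S = -264.5329.
(1,0): S=181.0900. Δ = (V_up−V_dn)/(S_up−S_dn) = (-63.5230−-99.7410)/(201.0099−164.7919) = 1.0000. V = [p*·-63.5230 + (1−p*)·-99.7410]/1.01 = -80.8238. B = V − Δ·S = -261.9138.
(1,1): S=220.8900. Δ = (V_up−V_dn)/(S_up−S_dn) = (-19.3450−-63.5230)/(245.1879−201.0099) = 1.0000. V = [p*·-19.3450 + (1−p*)·-63.5230]/1.01 = -41.0238. B = V − Δ·S = -261.9138.
(0,0): S=199.0000. Δ = (V_up−V_dn)/(S_up−S_dn) = (-41.0238−-80.8238)/(220.8900−181.0900) = 1.0000. V = [p*·-41.0238 + (1−p*)·-80.8238]/1.01 = -60.3205. B = V − Δ·S = -259.3205.
Check: Δ(0,0)·S0 + B(0,0) = -60.3205 = V0.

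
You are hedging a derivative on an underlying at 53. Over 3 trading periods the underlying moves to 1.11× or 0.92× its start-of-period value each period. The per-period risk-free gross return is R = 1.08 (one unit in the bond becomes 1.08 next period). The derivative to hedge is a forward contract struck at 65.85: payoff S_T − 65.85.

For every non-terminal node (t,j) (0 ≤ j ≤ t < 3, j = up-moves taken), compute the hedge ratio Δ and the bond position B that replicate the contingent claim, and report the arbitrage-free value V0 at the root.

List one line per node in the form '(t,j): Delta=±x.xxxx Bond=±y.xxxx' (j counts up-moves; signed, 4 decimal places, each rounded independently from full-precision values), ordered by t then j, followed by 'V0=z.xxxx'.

The replicating-portfolio and risk-neutral prices coincide; use p* = (1.08−0.92)/(1.11−0.92) = 0.8421 for the latter.
Payoff layer (t=3): V(3,0)=-24.5795, V(3,1)=-16.0563, V(3,2)=-5.7728, V(3,3)=6.6344
(2,0): S=44.8592. Δ = (V_up−V_dn)/(S_up−S_dn) = (-16.0563−-24.5795)/(49.7937−41.2705) = 1.0000. V = [p*·-16.0563 + (1−p*)·-24.5795]/1.08 = -16.1130. B = V − Δ·S = -60.9722.
(2,1): S=54.1236. Δ = (V_up−V_dn)/(S_up−S_dn) = (-5.7728−-16.0563)/(60.0772−49.7937) = 1.0000. V = [p*·-5.7728 + (1−p*)·-16.0563]/1.08 = -6.8486. B = V − Δ·S = -60.9722.
(2,2): S=65.3013. Δ = (V_up−V_dn)/(S_up−S_dn) = (6.6344−-5.7728)/(72.4844−60.0772) = 1.0000. V = [p*·6.6344 + (1−p*)·-5.7728]/1.08 = 4.3291. B = V − Δ·S = -60.9722.
(1,0): S=48.7600. Δ = (V_up−V_dn)/(S_up−S_dn) = (-6.8486−-16.1130)/(54.1236−44.8592) = 1.0000. V = [p*·-6.8486 + (1−p*)·-16.1130]/1.08 = -7.6958. B = V − Δ·S = -56.4558.
(1,1): S=58.8300. Δ = (V_up−V_dn)/(S_up−S_dn) = (4.3291−-6.8486)/(65.3013−54.1236) = 1.0000. V = [p*·4.3291 + (1−p*)·-6.8486]/1.08 = 2.3742. B = V − Δ·S = -56.4558.
(0,0): S=53.0000. Δ = (V_up−V_dn)/(S_up−S_dn) = (2.3742−-7.6958)/(58.8300−48.7600) = 1.0000. V = [p*·2.3742 + (1−p*)·-7.6958]/1.08 = 0.7261. B = V − Δ·S = -52.2739.
Check: Δ(0,0)·S0 + B(0,0) = 0.7261 = V0.

(0,0): Delta=1.0000 Bond=-52.2739
(1,0): Delta=1.0000 Bond=-56.4558
(1,1): Delta=1.0000 Bond=-56.4558
(2,0): Delta=1.0000 Bond=-60.9722
(2,1): Delta=1.0000 Bond=-60.9722
(2,2): Delta=1.0000 Bond=-60.9722
V0=0.7261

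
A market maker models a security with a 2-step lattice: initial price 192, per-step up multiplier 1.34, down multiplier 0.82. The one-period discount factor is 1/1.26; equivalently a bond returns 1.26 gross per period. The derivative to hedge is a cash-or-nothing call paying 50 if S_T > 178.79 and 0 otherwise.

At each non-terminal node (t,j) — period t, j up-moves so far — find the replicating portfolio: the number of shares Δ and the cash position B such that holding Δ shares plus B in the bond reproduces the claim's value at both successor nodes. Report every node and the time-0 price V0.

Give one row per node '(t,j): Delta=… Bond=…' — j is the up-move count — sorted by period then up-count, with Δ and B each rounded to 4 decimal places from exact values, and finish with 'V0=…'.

(0,0): Delta=0.0611 Bond=19.0083
(1,0): Delta=0.6107 Bond=-62.5763
(1,1): Delta=0.0000 Bond=39.6825
V0=30.7487

Risk-neutral probability p* = (R−d)/(u−d) = (1.26−0.82)/(1.34−0.82) = 0.8462.
Payoff layer (t=2): V(2,0)=0.0000, V(2,1)=50.0000, V(2,2)=50.0000
(1,0): S=157.4400. Δ = (V_up−V_dn)/(S_up−S_dn) = (50.0000−0.0000)/(210.9696−129.1008) = 0.6107. V = [p*·50.0000 + (1−p*)·0.0000]/1.26 = 33.5775. B = V − Δ·S = -62.5763.
(1,1): S=257.2800. Δ = (V_up−V_dn)/(S_up−S_dn) = (50.0000−50.0000)/(344.7552−210.9696) = 0.0000. V = [p*·50.0000 + (1−p*)·50.0000]/1.26 = 39.6825. B = V − Δ·S = 39.6825.
(0,0): S=192.0000. Δ = (V_up−V_dn)/(S_up−S_dn) = (39.6825−33.5775)/(257.2800−157.4400) = 0.0611. V = [p*·39.6825 + (1−p*)·33.5775]/1.26 = 30.7487. B = V − Δ·S = 19.0083.
Check: Δ(0,0)·S0 + B(0,0) = 30.7487 = V0.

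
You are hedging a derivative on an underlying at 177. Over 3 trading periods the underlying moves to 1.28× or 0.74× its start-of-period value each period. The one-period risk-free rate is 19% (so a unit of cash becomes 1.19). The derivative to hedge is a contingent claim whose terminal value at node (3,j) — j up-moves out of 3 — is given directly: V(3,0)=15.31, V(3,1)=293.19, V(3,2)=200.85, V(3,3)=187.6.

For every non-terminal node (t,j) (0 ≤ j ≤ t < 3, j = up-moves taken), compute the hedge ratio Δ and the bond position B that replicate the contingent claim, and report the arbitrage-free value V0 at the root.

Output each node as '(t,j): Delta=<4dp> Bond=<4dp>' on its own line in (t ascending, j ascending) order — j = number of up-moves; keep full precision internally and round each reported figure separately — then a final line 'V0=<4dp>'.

(0,0): Delta=-0.2005 Bond=153.4144
(1,0): Delta=-0.3640 Bond=203.9829
(1,1): Delta=-0.1816 Bond=178.2792
(2,0): Delta=5.3092 Bond=-307.1332
(2,1): Delta=-1.0200 Bond=352.7143
(2,2): Delta=-0.0846 Bond=184.0398
V0=117.9329

The replicating-portfolio and risk-neutral prices coincide; use p* = (1.19−0.74)/(1.28−0.74) = 0.8333 for the latter.
At expiry t=3: V(3,0)=15.3100, V(3,1)=293.1900, V(3,2)=200.8500, V(3,3)=187.6000
(2,0): S=96.9252. Δ = (V_up−V_dn)/(S_up−S_dn) = (293.1900−15.3100)/(124.0643−71.7246) = 5.3092. V = [p*·293.1900 + (1−p*)·15.3100]/1.19 = 207.4594. B = V − Δ·S = -307.1332.
(2,1): S=167.6544. Δ = (V_up−V_dn)/(S_up−S_dn) = (200.8500−293.1900)/(214.5976−124.0643) = -1.0200. V = [p*·200.8500 + (1−p*)·293.1900]/1.19 = 181.7143. B = V − Δ·S = 352.7143.
(2,2): S=289.9968. Δ = (V_up−V_dn)/(S_up−S_dn) = (187.6000−200.8500)/(371.1959−214.5976) = -0.0846. V = [p*·187.6000 + (1−p*)·200.8500]/1.19 = 159.5028. B = V − Δ·S = 184.0398.
(1,0): S=130.9800. Δ = (V_up−V_dn)/(S_up−S_dn) = (181.7143−207.4594)/(167.6544−96.9252) = -0.3640. V = [p*·181.7143 + (1−p*)·207.4594]/1.19 = 156.3068. B = V − Δ·S = 203.9829.
(1,1): S=226.5600. Δ = (V_up−V_dn)/(S_up−S_dn) = (159.5028−181.7143)/(289.9968−167.6544) = -0.1816. V = [p*·159.5028 + (1−p*)·181.7143]/1.19 = 137.1468. B = V − Δ·S = 178.2792.
(0,0): S=177.0000. Δ = (V_up−V_dn)/(S_up−S_dn) = (137.1468−156.3068)/(226.5600−130.9800) = -0.2005. V = [p*·137.1468 + (1−p*)·156.3068]/1.19 = 117.9329. B = V − Δ·S = 153.4144.
The time-0 hedge costs 117.9329, which is the no-arbitrage price.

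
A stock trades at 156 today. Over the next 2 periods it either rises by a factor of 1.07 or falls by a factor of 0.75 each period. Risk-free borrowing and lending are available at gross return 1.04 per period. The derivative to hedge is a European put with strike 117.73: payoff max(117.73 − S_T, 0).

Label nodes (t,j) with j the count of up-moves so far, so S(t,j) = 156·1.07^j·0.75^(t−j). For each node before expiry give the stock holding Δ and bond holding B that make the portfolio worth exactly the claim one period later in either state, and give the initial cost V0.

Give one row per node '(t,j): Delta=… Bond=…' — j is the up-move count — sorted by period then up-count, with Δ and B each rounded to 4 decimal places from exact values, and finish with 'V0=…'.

(0,0): Delta=-0.0541 Bond=8.6890
(1,0): Delta=-0.8007 Bond=96.3900
(1,1): Delta=0.0000 Bond=0.0000
V0=0.2436

Risk-neutral probability p* = (R−d)/(u−d) = (1.04−0.75)/(1.07−0.75) = 0.9062.
Terminal payoffs: V(2,0)=29.9800, V(2,1)=0.0000, V(2,2)=0.0000
Node (1,0) S=117.0000: V=(p*·0.0000+(1−p*)·29.9800)/1.04=2.7025; Δ=(0.0000−29.9800)/(125.1900−87.7500)=-0.8007; B=V−Δ·S=96.3900
Node (1,1) S=166.9200: V=(p*·0.0000+(1−p*)·0.0000)/1.04=0.0000; Δ=(0.0000−0.0000)/(178.6044−125.1900)=0.0000; B=V−Δ·S=0.0000
Node (0,0) S=156.0000: V=(p*·0.0000+(1−p*)·2.7025)/1.04=0.2436; Δ=(0.0000−2.7025)/(166.9200−117.0000)=-0.0541; B=V−Δ·S=8.6890
Check: Δ(0,0)·S0 + B(0,0) = 0.2436 = V0.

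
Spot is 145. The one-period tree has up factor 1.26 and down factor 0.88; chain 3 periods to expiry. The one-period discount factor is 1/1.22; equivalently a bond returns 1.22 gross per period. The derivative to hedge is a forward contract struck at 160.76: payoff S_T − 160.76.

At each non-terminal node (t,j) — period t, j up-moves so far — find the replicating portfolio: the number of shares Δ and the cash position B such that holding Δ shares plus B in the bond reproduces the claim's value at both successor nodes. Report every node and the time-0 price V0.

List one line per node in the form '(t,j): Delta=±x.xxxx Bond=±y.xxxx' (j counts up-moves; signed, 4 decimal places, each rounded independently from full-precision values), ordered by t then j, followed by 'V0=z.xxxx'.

The replicating-portfolio and risk-neutral prices coincide; use p* = (1.22−0.88)/(1.26−0.88) = 0.8947 for the latter.
Payoff layer (t=3): V(3,0)=-61.9466, V(3,1)=-19.2771, V(3,2)=41.8178, V(3,3)=129.2945
Node (2,0) S=112.2880: V=(p*·-19.2771+(1−p*)·-61.9466)/1.22=-19.4825; Δ=(-19.2771−-61.9466)/(141.4829−98.8134)=1.0000; B=V−Δ·S=-131.7705
Node (2,1) S=160.7760: V=(p*·41.8178+(1−p*)·-19.2771)/1.22=29.0055; Δ=(41.8178−-19.2771)/(202.5778−141.4829)=1.0000; B=V−Δ·S=-131.7705
Node (2,2) S=230.2020: V=(p*·129.2945+(1−p*)·41.8178)/1.22=98.4315; Δ=(129.2945−41.8178)/(290.0545−202.5778)=1.0000; B=V−Δ·S=-131.7705
Node (1,0) S=127.6000: V=(p*·29.0055+(1−p*)·-19.4825)/1.22=19.5914; Δ=(29.0055−-19.4825)/(160.7760−112.2880)=1.0000; B=V−Δ·S=-108.0086
Node (1,1) S=182.7000: V=(p*·98.4315+(1−p*)·29.0055)/1.22=74.6914; Δ=(98.4315−29.0055)/(230.2020−160.7760)=1.0000; B=V−Δ·S=-108.0086
Node (0,0) S=145.0000: V=(p*·74.6914+(1−p*)·19.5914)/1.22=56.4684; Δ=(74.6914−19.5914)/(182.7000−127.6000)=1.0000; B=V−Δ·S=-88.5316
The time-0 hedge costs 56.4684, which is the no-arbitrage price.

(0,0): Delta=1.0000 Bond=-88.5316
(1,0): Delta=1.0000 Bond=-108.0086
(1,1): Delta=1.0000 Bond=-108.0086
(2,0): Delta=1.0000 Bond=-131.7705
(2,1): Delta=1.0000 Bond=-131.7705
(2,2): Delta=1.0000 Bond=-131.7705
V0=56.4684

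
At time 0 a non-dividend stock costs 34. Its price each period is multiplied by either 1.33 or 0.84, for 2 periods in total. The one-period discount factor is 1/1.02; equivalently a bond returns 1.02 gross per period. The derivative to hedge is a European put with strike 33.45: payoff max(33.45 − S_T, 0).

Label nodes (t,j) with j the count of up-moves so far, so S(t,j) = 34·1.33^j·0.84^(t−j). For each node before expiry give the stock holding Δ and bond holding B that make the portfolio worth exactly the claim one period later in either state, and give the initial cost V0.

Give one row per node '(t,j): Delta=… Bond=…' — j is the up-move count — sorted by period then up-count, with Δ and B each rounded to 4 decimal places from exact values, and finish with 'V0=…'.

(0,0): Delta=-0.3522 Bond=15.6133
(1,0): Delta=-0.6760 Bond=25.1726
(1,1): Delta=0.0000 Bond=0.0000
V0=3.6392

Since d<R<u, set p* = (R−d)/(u−d) = 0.3673; price each node as the discounted p*-expectation of its children.
Terminal values V(2,·): V(2,0)=9.4596, V(2,1)=0.0000, V(2,2)=0.0000
(1,0): S=28.5600. Δ = (V_up−V_dn)/(S_up−S_dn) = (0.0000−9.4596)/(37.9848−23.9904) = -0.6760. V = [p*·0.0000 + (1−p*)·9.4596]/1.02 = 5.8673. B = V − Δ·S = 25.1726.
(1,1): S=45.2200. Δ = (V_up−V_dn)/(S_up−S_dn) = (0.0000−0.0000)/(60.1426−37.9848) = 0.0000. V = [p*·0.0000 + (1−p*)·0.0000]/1.02 = 0.0000. B = V − Δ·S = 0.0000.
(0,0): S=34.0000. Δ = (V_up−V_dn)/(S_up−S_dn) = (0.0000−5.8673)/(45.2200−28.5600) = -0.3522. V = [p*·0.0000 + (1−p*)·5.8673]/1.02 = 3.6392. B = V − Δ·S = 15.6133.
The time-0 hedge costs 3.6392, which is the no-arbitrage price.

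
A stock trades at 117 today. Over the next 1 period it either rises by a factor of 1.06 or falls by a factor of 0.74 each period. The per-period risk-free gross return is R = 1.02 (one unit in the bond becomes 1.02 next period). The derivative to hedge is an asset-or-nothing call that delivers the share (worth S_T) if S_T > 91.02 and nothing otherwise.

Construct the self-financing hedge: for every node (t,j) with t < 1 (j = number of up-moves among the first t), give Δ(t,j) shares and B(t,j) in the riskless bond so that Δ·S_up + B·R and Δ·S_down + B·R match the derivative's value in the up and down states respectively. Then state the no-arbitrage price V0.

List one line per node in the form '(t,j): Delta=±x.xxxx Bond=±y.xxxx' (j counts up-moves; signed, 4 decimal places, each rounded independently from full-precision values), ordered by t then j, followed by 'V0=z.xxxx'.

Under the risk-neutral measure, an up-move has probability p* = (R−d)/(u−d) = 0.8750 and values discount at R = 1.02.
Terminal values V(1,·): V(1,0)=0.0000, V(1,1)=124.0200
Node (0,0) S=117.0000: V=(p*·124.0200+(1−p*)·0.0000)/1.02=106.3897; Δ=(124.0200−0.0000)/(124.0200−86.5800)=3.3125; B=V−Δ·S=-281.1728
Each (Δ,B) replicates both successor values, so the strategy is self-financing and V0 is arbitrage-free.

(0,0): Delta=3.3125 Bond=-281.1728
V0=106.3897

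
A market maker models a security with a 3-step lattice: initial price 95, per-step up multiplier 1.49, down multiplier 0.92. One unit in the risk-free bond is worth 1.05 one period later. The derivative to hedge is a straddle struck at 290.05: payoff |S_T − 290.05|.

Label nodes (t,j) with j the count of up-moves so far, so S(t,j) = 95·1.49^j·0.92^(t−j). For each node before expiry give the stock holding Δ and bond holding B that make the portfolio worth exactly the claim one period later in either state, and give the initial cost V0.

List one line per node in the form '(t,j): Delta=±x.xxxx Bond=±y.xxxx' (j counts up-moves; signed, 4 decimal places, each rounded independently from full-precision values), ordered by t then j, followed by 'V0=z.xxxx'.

(0,0): Delta=-0.9578 Bond=247.0452
(1,0): Delta=-1.0000 Bond=263.0839
(1,1): Delta=-0.8697 Bond=246.9202
(2,0): Delta=-1.0000 Bond=276.2381
(2,1): Delta=-1.0000 Bond=276.2381
(2,2): Delta=-0.5973 Bond=201.8229
V0=156.0522

No-arbitrage ⇒ martingale measure with p* = (R−d)/(u−d) = 0.2281.
Terminal values V(3,·): V(3,0)=216.0746, V(3,1)=170.2421, V(3,2)=96.0133, V(3,3)=24.2052
(2,0): S=80.4080. Δ = (V_up−V_dn)/(S_up−S_dn) = (170.2421−216.0746)/(119.8079−73.9754) = -1.0000. V = [p*·170.2421 + (1−p*)·216.0746]/1.05 = 195.8301. B = V − Δ·S = 276.2381.
(2,1): S=130.2260. Δ = (V_up−V_dn)/(S_up−S_dn) = (96.0133−170.2421)/(194.0367−119.8079) = -1.0000. V = [p*·96.0133 + (1−p*)·170.2421]/1.05 = 146.0121. B = V − Δ·S = 276.2381.
(2,2): S=210.9095. Δ = (V_up−V_dn)/(S_up−S_dn) = (24.2052−96.0133)/(314.2552−194.0367) = -0.5973. V = [p*·24.2052 + (1−p*)·96.0133]/1.05 = 75.8438. B = V − Δ·S = 201.8229.
(1,0): S=87.4000. Δ = (V_up−V_dn)/(S_up−S_dn) = (146.0121−195.8301)/(130.2260−80.4080) = -1.0000. V = [p*·146.0121 + (1−p*)·195.8301]/1.05 = 175.6839. B = V − Δ·S = 263.0839.
(1,1): S=141.5500. Δ = (V_up−V_dn)/(S_up−S_dn) = (75.8438−146.0121)/(210.9095−130.2260) = -0.8697. V = [p*·75.8438 + (1−p*)·146.0121]/1.05 = 123.8179. B = V − Δ·S = 246.9202.
(0,0): S=95.0000. Δ = (V_up−V_dn)/(S_up−S_dn) = (123.8179−175.6839)/(141.5500−87.4000) = -0.9578. V = [p*·123.8179 + (1−p*)·175.6839]/1.05 = 156.0522. B = V − Δ·S = 247.0452.
Each (Δ,B) replicates both successor values, so the strategy is self-financing and V0 is arbitrage-free.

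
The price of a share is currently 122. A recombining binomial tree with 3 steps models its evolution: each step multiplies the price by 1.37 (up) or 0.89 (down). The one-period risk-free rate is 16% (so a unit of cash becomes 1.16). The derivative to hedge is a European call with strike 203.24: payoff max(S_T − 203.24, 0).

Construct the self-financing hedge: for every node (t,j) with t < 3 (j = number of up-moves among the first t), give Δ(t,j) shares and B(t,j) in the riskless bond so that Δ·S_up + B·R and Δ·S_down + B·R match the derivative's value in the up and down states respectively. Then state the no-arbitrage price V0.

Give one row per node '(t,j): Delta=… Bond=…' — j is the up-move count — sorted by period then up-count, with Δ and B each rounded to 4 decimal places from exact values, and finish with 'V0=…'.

(0,0): Delta=0.4448 Bond=-41.5222
(1,0): Delta=0.0052 Bond=-0.4292
(1,1): Delta=0.6669 Bond=-85.2941
(2,0): Delta=0.0000 Bond=0.0000
(2,1): Delta=0.0078 Bond=-0.8852
(2,2): Delta=1.0000 Bond=-175.2069
V0=12.7429

Under the risk-neutral measure, an up-move has probability p* = (R−d)/(u−d) = 0.5625 and values discount at R = 1.16.
Terminal values V(3,·): V(3,0)=0.0000, V(3,1)=0.0000, V(3,2)=0.5538, V(3,3)=110.4651
  t=2,j=0: stock 96.6362 → up 132.3916 (V=0.0000), down 86.0062 (V=0.0000). Price 0.0000; hedge Δ=0.0000, bond B=0.0000.
  t=2,j=1: stock 148.7546 → up 203.7938 (V=0.5538), down 132.3916 (V=0.0000). Price 0.2685; hedge Δ=0.0078, bond B=-0.8852.
  t=2,j=2: stock 228.9818 → up 313.7051 (V=110.4651), down 203.7938 (V=0.5538). Price 53.7749; hedge Δ=1.0000, bond B=-175.2069.
  t=1,j=0: stock 108.5800 → up 148.7546 (V=0.2685), down 96.6362 (V=0.0000). Price 0.1302; hedge Δ=0.0052, bond B=-0.4292.
  t=1,j=1: stock 167.1400 → up 228.9818 (V=53.7749), down 148.7546 (V=0.2685). Price 26.1775; hedge Δ=0.6669, bond B=-85.2941.
  t=0,j=0: stock 122.0000 → up 167.1400 (V=26.1775), down 108.5800 (V=0.1302). Price 12.7429; hedge Δ=0.4448, bond B=-41.5222.
Each (Δ,B) replicates both successor values, so the strategy is self-financing and V0 is arbitrage-free.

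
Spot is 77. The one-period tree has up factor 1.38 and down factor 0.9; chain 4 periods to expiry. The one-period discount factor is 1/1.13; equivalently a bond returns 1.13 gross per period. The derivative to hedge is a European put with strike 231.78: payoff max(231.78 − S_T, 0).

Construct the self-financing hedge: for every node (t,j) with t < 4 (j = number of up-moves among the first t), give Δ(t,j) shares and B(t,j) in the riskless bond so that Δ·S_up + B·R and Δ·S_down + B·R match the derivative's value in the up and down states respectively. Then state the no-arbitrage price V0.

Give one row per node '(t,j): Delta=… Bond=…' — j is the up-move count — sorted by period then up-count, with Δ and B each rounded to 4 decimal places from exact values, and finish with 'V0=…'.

Under the risk-neutral measure, an up-move has probability p* = (R−d)/(u−d) = 0.4792 and values discount at R = 1.13.
Terminal payoffs: V(4,0)=181.2603, V(4,1)=154.3165, V(4,2)=113.0026, V(4,3)=49.6546, V(4,4)=0.0000
Node (3,0) S=56.1330: V=(p*·154.3165+(1−p*)·181.2603)/1.13=148.9820; Δ=(154.3165−181.2603)/(77.4635−50.5197)=-1.0000; B=V−Δ·S=205.1150
Node (3,1) S=86.0706: V=(p*·113.0026+(1−p*)·154.3165)/1.13=119.0444; Δ=(113.0026−154.3165)/(118.7774−77.4635)=-1.0000; B=V−Δ·S=205.1150
Node (3,2) S=131.9749: V=(p*·49.6546+(1−p*)·113.0026)/1.13=73.1401; Δ=(49.6546−113.0026)/(182.1254−118.7774)=-1.0000; B=V−Δ·S=205.1150
Node (3,3) S=202.3615: V=(p*·0.0000+(1−p*)·49.6546)/1.13=22.8865; Δ=(0.0000−49.6546)/(279.2589−182.1254)=-0.5112; B=V−Δ·S=126.3336
Node (2,0) S=62.3700: V=(p*·119.0444+(1−p*)·148.9820)/1.13=119.1477; Δ=(119.0444−148.9820)/(86.0706−56.1330)=-1.0000; B=V−Δ·S=181.5177
Node (2,1) S=95.6340: V=(p*·73.1401+(1−p*)·119.0444)/1.13=85.8837; Δ=(73.1401−119.0444)/(131.9749−86.0706)=-1.0000; B=V−Δ·S=181.5177
Node (2,2) S=146.6388: V=(p*·22.8865+(1−p*)·73.1401)/1.13=43.4162; Δ=(22.8865−73.1401)/(202.3615−131.9749)=-0.7140; B=V−Δ·S=148.1112
Node (1,0) S=69.3000: V=(p*·85.8837+(1−p*)·119.1477)/1.13=91.3352; Δ=(85.8837−119.1477)/(95.6340−62.3700)=-1.0000; B=V−Δ·S=160.6352
Node (1,1) S=106.2600: V=(p*·43.4162+(1−p*)·85.8837)/1.13=57.9953; Δ=(43.4162−85.8837)/(146.6388−95.6340)=-0.8326; B=V−Δ·S=146.4694
Node (0,0) S=77.0000: V=(p*·57.9953+(1−p*)·91.3352)/1.13=66.6901; Δ=(57.9953−91.3352)/(106.2600−69.3000)=-0.9021; B=V−Δ·S=136.1481
Root portfolio cost Δ·77+B reproduces V0=66.6901.

(0,0): Delta=-0.9021 Bond=136.1481
(1,0): Delta=-1.0000 Bond=160.6352
(1,1): Delta=-0.8326 Bond=146.4694
(2,0): Delta=-1.0000 Bond=181.5177
(2,1): Delta=-1.0000 Bond=181.5177
(2,2): Delta=-0.7140 Bond=148.1112
(3,0): Delta=-1.0000 Bond=205.1150
(3,1): Delta=-1.0000 Bond=205.1150
(3,2): Delta=-1.0000 Bond=205.1150
(3,3): Delta=-0.5112 Bond=126.3336
V0=66.6901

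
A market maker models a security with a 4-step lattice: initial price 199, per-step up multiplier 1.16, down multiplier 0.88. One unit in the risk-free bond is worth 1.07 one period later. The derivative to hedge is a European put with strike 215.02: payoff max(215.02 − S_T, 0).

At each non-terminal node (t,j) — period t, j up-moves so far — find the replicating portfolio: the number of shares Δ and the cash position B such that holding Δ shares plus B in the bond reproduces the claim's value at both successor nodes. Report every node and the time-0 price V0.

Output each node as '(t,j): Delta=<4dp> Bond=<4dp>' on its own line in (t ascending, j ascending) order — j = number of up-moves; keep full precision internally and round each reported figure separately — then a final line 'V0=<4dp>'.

The replicating-portfolio and risk-neutral prices coincide; use p* = (1.07−0.88)/(1.16−0.88) = 0.6786 for the latter.
Terminal payoffs: V(4,0)=95.6806, V(4,1)=57.7090, V(4,2)=7.6555, V(4,3)=0.0000, V(4,4)=0.0000
(3,0): S=135.6129. Δ = (V_up−V_dn)/(S_up−S_dn) = (57.7090−95.6806)/(157.3110−119.3394) = -1.0000. V = [p*·57.7090 + (1−p*)·95.6806]/1.07 = 65.3403. B = V − Δ·S = 200.9533.
(3,1): S=178.7625. Δ = (V_up−V_dn)/(S_up−S_dn) = (7.6555−57.7090)/(207.3645−157.3110) = -1.0000. V = [p*·7.6555 + (1−p*)·57.7090]/1.07 = 22.1908. B = V − Δ·S = 200.9533.
(3,2): S=235.6415. Δ = (V_up−V_dn)/(S_up−S_dn) = (0.0000−7.6555)/(273.3441−207.3645) = -0.1160. V = [p*·0.0000 + (1−p*)·7.6555]/1.07 = 2.2997. B = V − Δ·S = 29.6408.
(3,3): S=310.6183. Δ = (V_up−V_dn)/(S_up−S_dn) = (0.0000−0.0000)/(360.3172−273.3441) = 0.0000. V = [p*·0.0000 + (1−p*)·0.0000]/1.07 = 0.0000. B = V − Δ·S = 0.0000.
(2,0): S=154.1056. Δ = (V_up−V_dn)/(S_up−S_dn) = (22.1908−65.3403)/(178.7625−135.6129) = -1.0000. V = [p*·22.1908 + (1−p*)·65.3403]/1.07 = 33.7012. B = V − Δ·S = 187.8068.
(2,1): S=203.1392. Δ = (V_up−V_dn)/(S_up−S_dn) = (2.2997−22.1908)/(235.6415−178.7625) = -0.3497. V = [p*·2.2997 + (1−p*)·22.1908]/1.07 = 8.1246. B = V − Δ·S = 79.1640.
(2,2): S=267.7744. Δ = (V_up−V_dn)/(S_up−S_dn) = (0.0000−2.2997)/(310.6183−235.6415) = -0.0307. V = [p*·0.0000 + (1−p*)·2.2997]/1.07 = 0.6908. B = V − Δ·S = 8.9041.
(1,0): S=175.1200. Δ = (V_up−V_dn)/(S_up−S_dn) = (8.1246−33.7012)/(203.1392−154.1056) = -0.5216. V = [p*·8.1246 + (1−p*)·33.7012]/1.07 = 15.2763. B = V − Δ·S = 106.6214.
(1,1): S=230.8400. Δ = (V_up−V_dn)/(S_up−S_dn) = (0.6908−8.1246)/(267.7744−203.1392) = -0.1150. V = [p*·0.6908 + (1−p*)·8.1246]/1.07 = 2.8787. B = V − Δ·S = 29.4277.
(0,0): S=199.0000. Δ = (V_up−V_dn)/(S_up−S_dn) = (2.8787−15.2763)/(230.8400−175.1200) = -0.2225. V = [p*·2.8787 + (1−p*)·15.2763]/1.07 = 6.4146. B = V − Δ·S = 50.6916.
Self-financing check: at every node Δ·S+B equals the discounted successor values.

(0,0): Delta=-0.2225 Bond=50.6916
(1,0): Delta=-0.5216 Bond=106.6214
(1,1): Delta=-0.1150 Bond=29.4277
(2,0): Delta=-1.0000 Bond=187.8068
(2,1): Delta=-0.3497 Bond=79.1640
(2,2): Delta=-0.0307 Bond=8.9041
(3,0): Delta=-1.0000 Bond=200.9533
(3,1): Delta=-1.0000 Bond=200.9533
(3,2): Delta=-0.1160 Bond=29.6408
(3,3): Delta=0.0000 Bond=0.0000
V0=6.4146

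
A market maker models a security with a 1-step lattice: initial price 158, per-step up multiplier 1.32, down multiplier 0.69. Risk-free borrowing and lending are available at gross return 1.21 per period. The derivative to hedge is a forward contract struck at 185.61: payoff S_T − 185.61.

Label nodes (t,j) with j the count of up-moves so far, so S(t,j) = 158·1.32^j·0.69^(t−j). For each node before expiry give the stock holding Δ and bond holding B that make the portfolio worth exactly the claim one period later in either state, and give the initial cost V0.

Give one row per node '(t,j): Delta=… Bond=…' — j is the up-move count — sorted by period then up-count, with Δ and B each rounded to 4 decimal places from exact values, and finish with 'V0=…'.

(0,0): Delta=1.0000 Bond=-153.3967
V0=4.6033

The replicating-portfolio and risk-neutral prices coincide; use p* = (1.21−0.69)/(1.32−0.69) = 0.8254 for the latter.
Terminal values V(1,·): V(1,0)=-76.5900, V(1,1)=22.9500
(0,0): S=158.0000. Δ = (V_up−V_dn)/(S_up−S_dn) = (22.9500−-76.5900)/(208.5600−109.0200) = 1.0000. V = [p*·22.9500 + (1−p*)·-76.5900]/1.21 = 4.6033. B = V − Δ·S = -153.3967.
Check: Δ(0,0)·S0 + B(0,0) = 4.6033 = V0.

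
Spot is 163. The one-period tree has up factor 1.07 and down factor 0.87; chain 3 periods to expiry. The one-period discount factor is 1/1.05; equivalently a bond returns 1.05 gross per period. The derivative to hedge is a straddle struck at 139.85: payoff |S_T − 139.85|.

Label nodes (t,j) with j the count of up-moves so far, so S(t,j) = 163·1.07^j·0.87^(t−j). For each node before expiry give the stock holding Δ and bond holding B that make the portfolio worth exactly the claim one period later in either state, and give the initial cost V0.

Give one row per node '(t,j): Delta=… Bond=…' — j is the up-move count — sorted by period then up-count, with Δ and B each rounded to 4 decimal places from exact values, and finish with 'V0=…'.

(0,0): Delta=0.9078 Bond=-105.3493
(1,0): Delta=0.3605 Bond=-33.0066
(1,1): Delta=0.9572 Bond=-119.2401
(2,0): Delta=-1.0000 Bond=133.1905
(2,1): Delta=0.4834 Bond=-53.3066
(2,2): Delta=1.0000 Bond=-133.1905
V0=42.6142

The replicating-portfolio and risk-neutral prices coincide; use p* = (1.05−0.87)/(1.07−0.87) = 0.9000 for the latter.
Terminal payoffs: V(3,0)=32.5140, V(3,1)=7.8391, V(3,2)=22.5083, V(3,3)=59.8320
(2,0): S=123.3747. Δ = (V_up−V_dn)/(S_up−S_dn) = (7.8391−32.5140)/(132.0109−107.3360) = -1.0000. V = [p*·7.8391 + (1−p*)·32.5140]/1.05 = 9.8158. B = V − Δ·S = 133.1905.
(2,1): S=151.7367. Δ = (V_up−V_dn)/(S_up−S_dn) = (22.5083−7.8391)/(162.3583−132.0109) = 0.4834. V = [p*·22.5083 + (1−p*)·7.8391]/1.05 = 20.0394. B = V − Δ·S = -53.3066.
(2,2): S=186.6187. Δ = (V_up−V_dn)/(S_up−S_dn) = (59.8320−22.5083)/(199.6820−162.3583) = 1.0000. V = [p*·59.8320 + (1−p*)·22.5083]/1.05 = 53.4282. B = V − Δ·S = -133.1905.
(1,0): S=141.8100. Δ = (V_up−V_dn)/(S_up−S_dn) = (20.0394−9.8158)/(151.7367−123.3747) = 0.3605. V = [p*·20.0394 + (1−p*)·9.8158]/1.05 = 18.1114. B = V − Δ·S = -33.0066.
(1,1): S=174.4100. Δ = (V_up−V_dn)/(S_up−S_dn) = (53.4282−20.0394)/(186.6187−151.7367) = 0.9572. V = [p*·53.4282 + (1−p*)·20.0394]/1.05 = 47.7041. B = V − Δ·S = -119.2401.
(0,0): S=163.0000. Δ = (V_up−V_dn)/(S_up−S_dn) = (47.7041−18.1114)/(174.4100−141.8100) = 0.9078. V = [p*·47.7041 + (1−p*)·18.1114]/1.05 = 42.6142. B = V − Δ·S = -105.3493.
Self-financing check: at every node Δ·S+B equals the discounted successor values.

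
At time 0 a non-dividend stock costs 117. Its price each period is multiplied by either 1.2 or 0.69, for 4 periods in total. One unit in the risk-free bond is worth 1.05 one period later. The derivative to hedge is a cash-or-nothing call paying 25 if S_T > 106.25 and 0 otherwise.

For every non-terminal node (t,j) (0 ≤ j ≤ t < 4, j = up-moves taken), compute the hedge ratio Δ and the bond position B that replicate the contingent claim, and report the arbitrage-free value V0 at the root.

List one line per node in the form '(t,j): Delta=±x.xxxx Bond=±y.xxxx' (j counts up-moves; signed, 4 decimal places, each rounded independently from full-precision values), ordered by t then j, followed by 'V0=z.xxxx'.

(0,0): Delta=0.1591 Bond=-5.0000
(1,0): Delta=0.2744 Bond=-14.5585
(1,1): Delta=0.1315 Bond=-1.3714
(2,0): Delta=0.0000 Bond=0.0000
(2,1): Delta=0.3402 Bond=-21.6557
(2,2): Delta=0.0815 Bond=6.9832
(3,0): Delta=0.0000 Bond=0.0000
(3,1): Delta=0.0000 Bond=0.0000
(3,2): Delta=0.4217 Bond=-32.2129
(3,3): Delta=0.0000 Bond=23.8095
V0=13.6170

The replicating-portfolio and risk-neutral prices coincide; use p* = (1.05−0.69)/(1.2−0.69) = 0.7059 for the latter.
Terminal values V(4,·): V(4,0)=0.0000, V(4,1)=0.0000, V(4,2)=0.0000, V(4,3)=25.0000, V(4,4)=25.0000
  t=3,j=0: stock 38.4356 → up 46.1227 (V=0.0000), down 26.5205 (V=0.0000). Price 0.0000; hedge Δ=0.0000, bond B=0.0000.
  t=3,j=1: stock 66.8444 → up 80.2133 (V=0.0000), down 46.1227 (V=0.0000). Price 0.0000; hedge Δ=0.0000, bond B=0.0000.
  t=3,j=2: stock 116.2512 → up 139.5014 (V=25.0000), down 80.2133 (V=0.0000). Price 16.8067; hedge Δ=0.4217, bond B=-32.2129.
  t=3,j=3: stock 202.1760 → up 242.6112 (V=25.0000), down 139.5014 (V=25.0000). Price 23.8095; hedge Δ=0.0000, bond B=23.8095.
  t=2,j=0: stock 55.7037 → up 66.8444 (V=0.0000), down 38.4356 (V=0.0000). Price 0.0000; hedge Δ=0.0000, bond B=0.0000.
  t=2,j=1: stock 96.8760 → up 116.2512 (V=16.8067), down 66.8444 (V=0.0000). Price 11.2986; hedge Δ=0.3402, bond B=-21.6557.
  t=2,j=2: stock 168.4800 → up 202.1760 (V=23.8095), down 116.2512 (V=16.8067). Price 20.7142; hedge Δ=0.0815, bond B=6.9832.
  t=1,j=0: stock 80.7300 → up 96.8760 (V=11.2986), down 55.7037 (V=0.0000). Price 7.5957; hedge Δ=0.2744, bond B=-14.5585.
  t=1,j=1: stock 140.4000 → up 168.4800 (V=20.7142), down 96.8760 (V=11.2986). Price 17.0904; hedge Δ=0.1315, bond B=-1.3714.
  t=0,j=0: stock 117.0000 → up 140.4000 (V=17.0904), down 80.7300 (V=7.5957). Price 13.6170; hedge Δ=0.1591, bond B=-5.0000.
The time-0 hedge costs 13.6170, which is the no-arbitrage price.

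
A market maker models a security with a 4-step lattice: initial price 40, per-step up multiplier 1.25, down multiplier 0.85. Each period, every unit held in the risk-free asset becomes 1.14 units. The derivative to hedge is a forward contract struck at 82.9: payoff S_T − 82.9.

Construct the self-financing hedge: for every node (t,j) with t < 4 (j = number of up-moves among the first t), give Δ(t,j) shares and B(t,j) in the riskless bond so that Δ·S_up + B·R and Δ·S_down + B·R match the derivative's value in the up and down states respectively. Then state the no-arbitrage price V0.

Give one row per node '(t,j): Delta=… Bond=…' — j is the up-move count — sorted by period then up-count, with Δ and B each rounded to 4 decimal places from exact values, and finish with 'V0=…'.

No-arbitrage ⇒ martingale measure with p* = (R−d)/(u−d) = 0.7250.
At expiry t=4: V(4,0)=-62.0198, V(4,1)=-52.1938, V(4,2)=-37.7438, V(4,3)=-16.4938, V(4,4)=14.7562
Node (3,0) S=24.5650: V=(p*·-52.1938+(1−p*)·-62.0198)/1.14=-48.1543; Δ=(-52.1938−-62.0198)/(30.7062−20.8802)=1.0000; B=V−Δ·S=-72.7193
Node (3,1) S=36.1250: V=(p*·-37.7438+(1−p*)·-52.1938)/1.14=-36.5943; Δ=(-37.7438−-52.1938)/(45.1562−30.7062)=1.0000; B=V−Δ·S=-72.7193
Node (3,2) S=53.1250: V=(p*·-16.4938+(1−p*)·-37.7438)/1.14=-19.5943; Δ=(-16.4938−-37.7438)/(66.4062−45.1562)=1.0000; B=V−Δ·S=-72.7193
Node (3,3) S=78.1250: V=(p*·14.7562+(1−p*)·-16.4938)/1.14=5.4057; Δ=(14.7562−-16.4938)/(97.6562−66.4062)=1.0000; B=V−Δ·S=-72.7193
Node (2,0) S=28.9000: V=(p*·-36.5943+(1−p*)·-48.1543)/1.14=-34.8889; Δ=(-36.5943−-48.1543)/(36.1250−24.5650)=1.0000; B=V−Δ·S=-63.7889
Node (2,1) S=42.5000: V=(p*·-19.5943+(1−p*)·-36.5943)/1.14=-21.2889; Δ=(-19.5943−-36.5943)/(53.1250−36.1250)=1.0000; B=V−Δ·S=-63.7889
Node (2,2) S=62.5000: V=(p*·5.4057+(1−p*)·-19.5943)/1.14=-1.2889; Δ=(5.4057−-19.5943)/(78.1250−53.1250)=1.0000; B=V−Δ·S=-63.7889
Node (1,0) S=34.0000: V=(p*·-21.2889+(1−p*)·-34.8889)/1.14=-21.9551; Δ=(-21.2889−-34.8889)/(42.5000−28.9000)=1.0000; B=V−Δ·S=-55.9551
Node (1,1) S=50.0000: V=(p*·-1.2889+(1−p*)·-21.2889)/1.14=-5.9551; Δ=(-1.2889−-21.2889)/(62.5000−42.5000)=1.0000; B=V−Δ·S=-55.9551
Node (0,0) S=40.0000: V=(p*·-5.9551+(1−p*)·-21.9551)/1.14=-9.0835; Δ=(-5.9551−-21.9551)/(50.0000−34.0000)=1.0000; B=V−Δ·S=-49.0835
Check: Δ(0,0)·S0 + B(0,0) = -9.0835 = V0.

(0,0): Delta=1.0000 Bond=-49.0835
(1,0): Delta=1.0000 Bond=-55.9551
(1,1): Delta=1.0000 Bond=-55.9551
(2,0): Delta=1.0000 Bond=-63.7889
(2,1): Delta=1.0000 Bond=-63.7889
(2,2): Delta=1.0000 Bond=-63.7889
(3,0): Delta=1.0000 Bond=-72.7193
(3,1): Delta=1.0000 Bond=-72.7193
(3,2): Delta=1.0000 Bond=-72.7193
(3,3): Delta=1.0000 Bond=-72.7193
V0=-9.0835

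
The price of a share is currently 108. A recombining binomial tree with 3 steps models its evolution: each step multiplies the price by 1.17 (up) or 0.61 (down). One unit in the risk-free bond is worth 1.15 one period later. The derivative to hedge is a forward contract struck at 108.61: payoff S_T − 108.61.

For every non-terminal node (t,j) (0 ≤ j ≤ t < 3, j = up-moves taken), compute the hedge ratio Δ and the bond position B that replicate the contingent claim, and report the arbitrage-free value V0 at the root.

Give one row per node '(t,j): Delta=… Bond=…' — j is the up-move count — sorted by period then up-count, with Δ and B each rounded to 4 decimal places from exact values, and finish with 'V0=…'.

(0,0): Delta=1.0000 Bond=-71.4128
(1,0): Delta=1.0000 Bond=-82.1248
(1,1): Delta=1.0000 Bond=-82.1248
(2,0): Delta=1.0000 Bond=-94.4435
(2,1): Delta=1.0000 Bond=-94.4435
(2,2): Delta=1.0000 Bond=-94.4435
V0=36.5872

Under the risk-neutral measure, an up-move has probability p* = (R−d)/(u−d) = 0.9643 and values discount at R = 1.15.
Payoff layer (t=3): V(3,0)=-84.0961, V(3,1)=-61.5914, V(3,2)=-18.4269, V(3,3)=64.3642
  t=2,j=0: stock 40.1868 → up 47.0186 (V=-61.5914), down 24.5139 (V=-84.0961). Price -54.2567; hedge Δ=1.0000, bond B=-94.4435.
  t=2,j=1: stock 77.0796 → up 90.1831 (V=-18.4269), down 47.0186 (V=-61.5914). Price -17.3639; hedge Δ=1.0000, bond B=-94.4435.
  t=2,j=2: stock 147.8412 → up 172.9742 (V=64.3642), down 90.1831 (V=-18.4269). Price 53.3977; hedge Δ=1.0000, bond B=-94.4435.
  t=1,j=0: stock 65.8800 → up 77.0796 (V=-17.3639), down 40.1868 (V=-54.2567). Price -16.2448; hedge Δ=1.0000, bond B=-82.1248.
  t=1,j=1: stock 126.3600 → up 147.8412 (V=53.3977), down 77.0796 (V=-17.3639). Price 44.2352; hedge Δ=1.0000, bond B=-82.1248.
  t=0,j=0: stock 108.0000 → up 126.3600 (V=44.2352), down 65.8800 (V=-16.2448). Price 36.5872; hedge Δ=1.0000, bond B=-71.4128.
The time-0 hedge costs 36.5872, which is the no-arbitrage price.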